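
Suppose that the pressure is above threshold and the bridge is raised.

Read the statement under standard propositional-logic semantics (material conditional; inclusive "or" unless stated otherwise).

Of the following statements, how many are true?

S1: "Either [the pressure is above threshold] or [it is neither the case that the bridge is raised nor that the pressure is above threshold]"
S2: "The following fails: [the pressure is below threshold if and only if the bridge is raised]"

Let P = "the pressure is above threshold" (True), Q = "the bridge is raised" (True).

S1: In symbols: P or (Q nor P)

Q nor P = True nor True = False
P or (Q nor P) = True or False = True
So S1 is true.

S2: This is not (not P iff Q).

not P = not True = False
not P iff Q = False iff True = False
not (not P iff Q) = not False = True
So S2 is true.

True statements: 2 (S1, S2).

2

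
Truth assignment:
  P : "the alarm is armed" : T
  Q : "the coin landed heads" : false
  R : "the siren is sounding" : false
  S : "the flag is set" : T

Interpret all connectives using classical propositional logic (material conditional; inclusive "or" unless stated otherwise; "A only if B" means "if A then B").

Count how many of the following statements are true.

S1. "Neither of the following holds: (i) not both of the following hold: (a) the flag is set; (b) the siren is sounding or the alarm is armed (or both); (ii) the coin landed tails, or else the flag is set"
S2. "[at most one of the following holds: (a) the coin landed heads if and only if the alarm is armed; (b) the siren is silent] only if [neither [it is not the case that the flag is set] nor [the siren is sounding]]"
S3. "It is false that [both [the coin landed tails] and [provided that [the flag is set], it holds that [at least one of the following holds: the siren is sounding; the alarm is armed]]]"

S1: This is (S nand (R or P)) nor (not Q or S).

R or P = False or True = True
S nand (R or P) = True nand True = False
not Q = not False = True
not Q or S = True or True = True
(S nand (R or P)) nor (not Q or S) = False nor True = False
So S1 is false.

S2: In symbols: ((Q iff P) nand not R) -> (not S nor R)

Q iff P = False iff True = False
not R = not False = True
(Q iff P) nand not R = False nand True = True
not S = not True = False
not S nor R = False nor False = True
((Q iff P) nand not R) -> (not S nor R) = True -> True = True
Hence S2 is true.

S3: In symbols: not (not Q and (S -> (R or P)))

not Q = not False = True
R or P = False or True = True
S -> (R or P) = True -> True = True
not Q and (S -> (R or P)) = True and True = True
not (not Q and (S -> (R or P))) = not True = False
So S3 is false.

1 of the 3 statements is true.

1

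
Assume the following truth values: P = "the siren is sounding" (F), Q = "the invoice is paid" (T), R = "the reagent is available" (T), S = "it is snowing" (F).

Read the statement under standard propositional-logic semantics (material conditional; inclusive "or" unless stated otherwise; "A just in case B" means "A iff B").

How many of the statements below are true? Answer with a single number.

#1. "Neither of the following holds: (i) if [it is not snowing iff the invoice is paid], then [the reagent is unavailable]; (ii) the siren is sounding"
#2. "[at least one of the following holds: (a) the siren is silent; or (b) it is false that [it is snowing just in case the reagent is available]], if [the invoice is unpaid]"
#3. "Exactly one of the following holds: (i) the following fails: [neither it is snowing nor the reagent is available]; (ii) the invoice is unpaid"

#1: In symbols: ((¬S ↔ Q) → ¬R) ↓ P

¬S = ¬F = T
¬S ↔ Q = T ↔ T = T
¬R = ¬T = F
(¬S ↔ Q) → ¬R = T → F = F
((¬S ↔ Q) → ¬R) ↓ P = F ↓ F = T
So #1 is true.

#2: Parsed as ¬Q → (¬P ∨ ¬(S ↔ R))

¬Q = ¬T = F
¬P = ¬F = T
S ↔ R = F ↔ T = F
¬(S ↔ R) = ¬F = T
¬P ∨ ¬(S ↔ R) = T ∨ T = T
¬Q → (¬P ∨ ¬(S ↔ R)) = F → T = T
Hence #2 is true.

#3: In symbols: ¬(S ↓ R) ⊕ ¬Q

S ↓ R = F ↓ T = F
¬(S ↓ R) = ¬F = T
¬Q = ¬T = F
¬(S ↓ R) ⊕ ¬Q = T ⊕ F = T
So #3 is true.

True statements: 3 (#1, #2, #3).

3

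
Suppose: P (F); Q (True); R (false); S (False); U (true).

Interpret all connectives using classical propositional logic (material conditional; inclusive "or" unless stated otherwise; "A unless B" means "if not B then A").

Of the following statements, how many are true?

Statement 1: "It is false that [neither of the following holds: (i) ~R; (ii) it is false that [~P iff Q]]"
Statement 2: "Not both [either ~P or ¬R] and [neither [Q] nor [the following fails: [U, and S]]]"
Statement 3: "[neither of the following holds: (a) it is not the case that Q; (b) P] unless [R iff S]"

Statement 1: In symbols: not (not R nor not (not P iff Q))

not R = not False = True
not P = not False = True
not P iff Q = True iff True = True
not (not P iff Q) = not True = False
not R nor not (not P iff Q) = True nor False = False
not (not R nor not (not P iff Q)) = not False = True
Thus Statement 1 is true.

Statement 2: In symbols: (not P or not R) nand (Q nor not (U and S))

not P = not False = True
not R = not False = True
not P or not R = True or True = True
U and S = True and False = False
not (U and S) = not False = True
Q nor not (U and S) = True nor True = False
(not P or not R) nand (Q nor not (U and S)) = True nand False = True
Hence Statement 2 is true.

Statement 3: In symbols: (not Q nor P) or (R iff S)

not Q = not True = False
not Q nor P = False nor False = True
R iff S = False iff False = True
(not Q nor P) or (R iff S) = True or True = True
Hence Statement 3 is true.

3 of the 3 statements are true.

3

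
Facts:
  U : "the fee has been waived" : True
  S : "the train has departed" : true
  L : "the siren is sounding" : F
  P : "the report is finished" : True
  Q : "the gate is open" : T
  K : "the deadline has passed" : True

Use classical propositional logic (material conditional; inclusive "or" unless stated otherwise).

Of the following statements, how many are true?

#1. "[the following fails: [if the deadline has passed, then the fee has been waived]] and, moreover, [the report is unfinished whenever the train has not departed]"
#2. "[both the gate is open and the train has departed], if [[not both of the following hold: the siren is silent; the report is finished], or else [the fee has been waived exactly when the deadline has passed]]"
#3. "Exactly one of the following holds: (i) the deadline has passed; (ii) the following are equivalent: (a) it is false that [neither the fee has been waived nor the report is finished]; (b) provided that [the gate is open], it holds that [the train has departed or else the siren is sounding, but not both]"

#1: In symbols: ~(K -> U) & (~S -> ~P)

K -> U = T -> T = T
~(K -> U) = ~T = F
~S = ~T = F
~P = ~T = F
~S -> ~P = F -> F = T
~(K -> U) & (~S -> ~P) = F & T = F
Hence #1 is false.

#2: Parsed as ((~L nand P) | (U <-> K)) -> (Q & S)

~L = ~F = T
~L nand P = T nand T = F
U <-> K = T <-> T = T
(~L nand P) | (U <-> K) = F | T = T
Q & S = T & T = T
((~L nand P) | (U <-> K)) -> (Q & S) = T -> T = T
Hence #2 is true.

#3: In symbols: K xor (~(U nor P) <-> (Q -> (S xor L)))

U nor P = T nor T = F
~(U nor P) = ~F = T
S xor L = T xor F = T
Q -> (S xor L) = T -> T = T
~(U nor P) <-> (Q -> (S xor L)) = T <-> T = T
K xor (~(U nor P) <-> (Q -> (S xor L))) = T xor T = F
Thus #3 is false.

1 of the 3 statements is true.

1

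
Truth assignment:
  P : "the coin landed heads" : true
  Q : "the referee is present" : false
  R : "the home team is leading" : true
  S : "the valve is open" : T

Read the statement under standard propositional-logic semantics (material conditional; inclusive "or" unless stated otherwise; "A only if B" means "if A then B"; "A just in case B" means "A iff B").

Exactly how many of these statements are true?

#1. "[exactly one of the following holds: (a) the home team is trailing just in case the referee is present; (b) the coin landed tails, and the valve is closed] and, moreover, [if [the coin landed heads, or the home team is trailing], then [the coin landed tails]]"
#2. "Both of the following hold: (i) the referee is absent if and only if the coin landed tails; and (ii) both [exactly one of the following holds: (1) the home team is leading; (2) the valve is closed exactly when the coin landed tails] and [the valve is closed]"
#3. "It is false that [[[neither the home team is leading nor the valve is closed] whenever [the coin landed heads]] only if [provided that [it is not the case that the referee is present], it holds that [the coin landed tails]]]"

#1: Parsed as ((not R iff Q) xor (not P and not S)) and ((P or not R) -> not P)

not R = not True = False
not R iff Q = False iff False = True
not P = not True = False
not S = not True = False
not P and not S = False and False = False
(not R iff Q) xor (not P and not S) = True xor False = True
not R = not True = False
P or not R = True or False = True
not P = not True = False
(P or not R) -> not P = True -> False = False
((not R iff Q) xor (not P and not S)) and ((P or not R) -> not P) = True and False = False
So #1 is false.

#2: Parsed as (not Q iff not P) and ((R xor (not S iff not P)) and not S)

not Q = not False = True
not P = not True = False
not Q iff not P = True iff False = False
not S = not True = False
not P = not True = False
not S iff not P = False iff False = True
R xor (not S iff not P) = True xor True = False
not S = not True = False
(R xor (not S iff not P)) and not S = False and False = False
(not Q iff not P) and ((R xor (not S iff not P)) and not S) = False and False = False
Thus #2 is false.

#3: In symbols: not ((P -> (R nor not S)) -> (not Q -> not P))

not S = not True = False
R nor not S = True nor False = False
P -> (R nor not S) = True -> False = False
not Q = not False = True
not P = not True = False
not Q -> not P = True -> False = False
(P -> (R nor not S)) -> (not Q -> not P) = False -> False = True
not ((P -> (R nor not S)) -> (not Q -> not P)) = not True = False
So #3 is false.

True statements: 0 (none).

0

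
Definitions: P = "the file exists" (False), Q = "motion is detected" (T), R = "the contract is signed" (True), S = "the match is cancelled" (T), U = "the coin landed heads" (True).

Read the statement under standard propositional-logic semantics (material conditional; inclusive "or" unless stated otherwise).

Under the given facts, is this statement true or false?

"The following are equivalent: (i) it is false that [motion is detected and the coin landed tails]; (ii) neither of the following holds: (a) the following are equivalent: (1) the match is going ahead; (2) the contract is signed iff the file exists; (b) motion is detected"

Formalization: ¬(Q ∧ ¬U) ↔ ((¬S ↔ (R ↔ P)) ↓ Q)

¬U = ¬T = F
Q ∧ ¬U = T ∧ F = F
¬(Q ∧ ¬U) = ¬F = T
¬S = ¬T = F
R ↔ P = T ↔ F = F
¬S ↔ (R ↔ P) = F ↔ F = T
(¬S ↔ (R ↔ P)) ↓ Q = T ↓ T = F
¬(Q ∧ ¬U) ↔ ((¬S ↔ (R ↔ P)) ↓ Q) = T ↔ F = F

false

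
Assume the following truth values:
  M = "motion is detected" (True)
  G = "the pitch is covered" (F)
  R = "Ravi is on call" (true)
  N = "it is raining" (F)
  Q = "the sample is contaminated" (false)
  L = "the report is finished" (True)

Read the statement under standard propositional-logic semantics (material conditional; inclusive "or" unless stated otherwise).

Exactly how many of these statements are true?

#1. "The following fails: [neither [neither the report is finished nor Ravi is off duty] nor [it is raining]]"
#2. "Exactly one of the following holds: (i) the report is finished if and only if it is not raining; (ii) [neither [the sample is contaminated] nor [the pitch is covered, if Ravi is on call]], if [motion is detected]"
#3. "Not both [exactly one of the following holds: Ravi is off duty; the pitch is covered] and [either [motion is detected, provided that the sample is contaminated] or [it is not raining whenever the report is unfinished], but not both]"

1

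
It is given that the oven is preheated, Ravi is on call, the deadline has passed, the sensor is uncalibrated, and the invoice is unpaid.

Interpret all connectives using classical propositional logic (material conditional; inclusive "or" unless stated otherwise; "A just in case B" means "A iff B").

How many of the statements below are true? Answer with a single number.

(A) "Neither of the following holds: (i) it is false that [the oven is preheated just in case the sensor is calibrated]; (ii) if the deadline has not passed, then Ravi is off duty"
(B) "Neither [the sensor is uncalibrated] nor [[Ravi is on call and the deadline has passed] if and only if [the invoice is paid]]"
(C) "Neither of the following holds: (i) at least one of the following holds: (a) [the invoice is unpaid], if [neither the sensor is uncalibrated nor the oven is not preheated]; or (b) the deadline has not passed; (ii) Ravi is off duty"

0

Let P = "the oven is preheated" (True), S = "the sensor is calibrated" (False), R = "the deadline has passed" (True), Q = "Ravi is on call" (True), U = "the invoice is paid" (False).

(A): This is not (P iff S) nor (not R -> not Q).

P iff S = True iff False = False
not (P iff S) = not False = True
not R = not True = False
not Q = not True = False
not R -> not Q = False -> False = True
not (P iff S) nor (not R -> not Q) = True nor True = False
So (A) is false.

(B): Formalization: not S nor ((Q and R) iff U)

not S = not False = True
Q and R = True and True = True
(Q and R) iff U = True iff False = False
not S nor ((Q and R) iff U) = True nor False = False
So (B) is false.

(C): Parsed as (((not S nor not P) -> not U) or not R) nor not Q

not S = not False = True
not P = not True = False
not S nor not P = True nor False = False
not U = not False = True
(not S nor not P) -> not U = False -> True = True
not R = not True = False
((not S nor not P) -> not U) or not R = True or False = True
not Q = not True = False
(((not S nor not P) -> not U) or not R) nor not Q = True nor False = False
Hence (C) is false.

0 of the 3 statements are true (none).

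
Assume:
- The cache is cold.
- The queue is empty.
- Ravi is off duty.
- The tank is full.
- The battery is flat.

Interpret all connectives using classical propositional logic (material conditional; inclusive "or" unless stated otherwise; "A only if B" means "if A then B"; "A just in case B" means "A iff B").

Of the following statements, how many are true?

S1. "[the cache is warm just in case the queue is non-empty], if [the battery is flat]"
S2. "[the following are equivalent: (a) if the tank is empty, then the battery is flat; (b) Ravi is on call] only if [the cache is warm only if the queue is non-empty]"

2

Let U = "the battery is charged" (False), P = "the cache is warm" (False), Q = "the queue is empty" (True), S = "the tank is full" (True), R = "Ravi is on call" (False).

S1: In symbols: not U -> (P iff not Q)

not U = not False = True
not Q = not True = False
P iff not Q = False iff False = True
not U -> (P iff not Q) = True -> True = True
Hence S1 is true.

S2: This is ((not S -> not U) iff R) -> (P -> not Q).

not S = not True = False
not U = not False = True
not S -> not U = False -> True = True
(not S -> not U) iff R = True iff False = False
not Q = not True = False
P -> not Q = False -> False = True
((not S -> not U) iff R) -> (P -> not Q) = False -> True = True
Thus S2 is true.

Count: 2.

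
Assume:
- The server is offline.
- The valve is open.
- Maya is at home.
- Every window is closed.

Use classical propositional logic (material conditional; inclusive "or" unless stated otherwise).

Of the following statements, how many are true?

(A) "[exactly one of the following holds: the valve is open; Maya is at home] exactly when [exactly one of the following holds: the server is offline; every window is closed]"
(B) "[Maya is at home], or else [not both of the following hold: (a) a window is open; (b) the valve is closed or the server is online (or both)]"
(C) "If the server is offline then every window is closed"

Let W = "the valve is open" (True), P = "Maya is at home" (True), K = "the server is online" (False), G = "a window is open" (False).

(A): Formalization: (W xor P) iff (not K xor not G)

W xor P = True xor True = False
not K = not False = True
not G = not False = True
not K xor not G = True xor True = False
(W xor P) iff (not K xor not G) = False iff False = True
Thus (A) is true.

(B): Formalization: P or (G nand (not W or K))

not W = not True = False
not W or K = False or False = False
G nand (not W or K) = False nand False = True
P or (G nand (not W or K)) = True or True = True
So (B) is true.

(C): Parsed as not K -> not G

not K = not False = True
not G = not False = True
not K -> not G = True -> True = True
Hence (C) is true.

3 of the 3 statements are true ((A), (B), (C)).

3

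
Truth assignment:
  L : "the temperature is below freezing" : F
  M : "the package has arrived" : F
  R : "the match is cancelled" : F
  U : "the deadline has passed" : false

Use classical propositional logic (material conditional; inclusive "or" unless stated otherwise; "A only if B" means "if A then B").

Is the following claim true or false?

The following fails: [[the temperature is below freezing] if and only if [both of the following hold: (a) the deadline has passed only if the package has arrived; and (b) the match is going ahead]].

true

Values: L=False, U=False, M=False, R=False.
Formalization: not (L iff ((U -> M) and not R))

U -> M = False -> False = True
not R = not False = True
(U -> M) and not R = True and True = True
L iff ((U -> M) and not R) = False iff True = False
not (L iff ((U -> M) and not R)) = not False = True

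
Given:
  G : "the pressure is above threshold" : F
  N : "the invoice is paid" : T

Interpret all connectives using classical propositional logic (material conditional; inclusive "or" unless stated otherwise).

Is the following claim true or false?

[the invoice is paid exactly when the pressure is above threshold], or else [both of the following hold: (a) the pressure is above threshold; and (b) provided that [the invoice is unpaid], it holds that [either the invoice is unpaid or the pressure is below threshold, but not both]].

In symbols: (N ↔ G) ∨ (G ∧ (¬N → (¬N ⊕ ¬G)))

N ↔ G = T ↔ F = F
¬N = ¬T = F
¬N = ¬T = F
¬G = ¬F = T
¬N ⊕ ¬G = F ⊕ T = T
¬N → (¬N ⊕ ¬G) = F → T = T
G ∧ (¬N → (¬N ⊕ ¬G)) = F ∧ T = F
(N ↔ G) ∨ (G ∧ (¬N → (¬N ⊕ ¬G))) = F ∨ F = F

False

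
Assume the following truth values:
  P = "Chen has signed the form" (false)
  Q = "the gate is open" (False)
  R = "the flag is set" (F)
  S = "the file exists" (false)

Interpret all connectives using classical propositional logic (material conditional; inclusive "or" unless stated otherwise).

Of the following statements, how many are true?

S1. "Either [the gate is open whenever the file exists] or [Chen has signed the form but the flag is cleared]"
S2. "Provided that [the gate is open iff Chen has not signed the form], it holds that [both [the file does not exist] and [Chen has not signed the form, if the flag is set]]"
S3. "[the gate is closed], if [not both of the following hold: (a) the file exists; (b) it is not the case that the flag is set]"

S1: This is (S -> Q) or (P and not R).

S -> Q = False -> False = True
not R = not False = True
P and not R = False and True = False
(S -> Q) or (P and not R) = True or False = True
Thus S1 is true.

S2: This is (Q iff not P) -> (not S and (R -> not P)).

not P = not False = True
Q iff not P = False iff True = False
not S = not False = True
not P = not False = True
R -> not P = False -> True = True
not S and (R -> not P) = True and True = True
(Q iff not P) -> (not S and (R -> not P)) = False -> True = True
So S2 is true.

S3: Parsed as (S nand not R) -> not Q

not R = not False = True
S nand not R = False nand True = True
not Q = not False = True
(S nand not R) -> not Q = True -> True = True
So S3 is true.

3 of the 3 statements are true (S1, S2, S3).

3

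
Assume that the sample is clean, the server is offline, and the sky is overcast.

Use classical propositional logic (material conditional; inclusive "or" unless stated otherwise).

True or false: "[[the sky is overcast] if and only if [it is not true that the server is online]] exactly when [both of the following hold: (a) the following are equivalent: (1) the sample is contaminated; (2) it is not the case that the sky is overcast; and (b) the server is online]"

false

Let M = "the sky is overcast" (T), R = "the server is online" (F), D = "the sample is contaminated" (F).
Formalization: (M <-> ~R) <-> ((D <-> ~M) & R)

~R = ~F = T
M <-> ~R = T <-> T = T
~M = ~T = F
D <-> ~M = F <-> F = T
(D <-> ~M) & R = T & F = F
(M <-> ~R) <-> ((D <-> ~M) & R) = T <-> F = F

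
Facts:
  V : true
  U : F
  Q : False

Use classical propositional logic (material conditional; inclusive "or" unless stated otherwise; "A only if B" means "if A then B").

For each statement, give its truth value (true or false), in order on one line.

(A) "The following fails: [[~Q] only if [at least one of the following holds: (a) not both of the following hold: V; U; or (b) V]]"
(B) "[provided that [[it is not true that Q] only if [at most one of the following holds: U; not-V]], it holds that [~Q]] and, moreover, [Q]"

(A): This is ¬(¬Q → ((V ↑ U) ∨ V)).

¬Q = ¬F = T
V ↑ U = T ↑ F = T
(V ↑ U) ∨ V = T ∨ T = T
¬Q → ((V ↑ U) ∨ V) = T → T = T
¬(¬Q → ((V ↑ U) ∨ V)) = ¬T = F
So (A) is false.

(B): This is ((¬Q → (U ↑ ¬V)) → ¬Q) ∧ Q.

¬Q = ¬F = T
¬V = ¬T = F
U ↑ ¬V = F ↑ F = T
¬Q → (U ↑ ¬V) = T → T = T
¬Q = ¬F = T
(¬Q → (U ↑ ¬V)) → ¬Q = T → T = T
((¬Q → (U ↑ ¬V)) → ¬Q) ∧ Q = T ∧ F = F
Thus (B) is false.

(A) False / (B) False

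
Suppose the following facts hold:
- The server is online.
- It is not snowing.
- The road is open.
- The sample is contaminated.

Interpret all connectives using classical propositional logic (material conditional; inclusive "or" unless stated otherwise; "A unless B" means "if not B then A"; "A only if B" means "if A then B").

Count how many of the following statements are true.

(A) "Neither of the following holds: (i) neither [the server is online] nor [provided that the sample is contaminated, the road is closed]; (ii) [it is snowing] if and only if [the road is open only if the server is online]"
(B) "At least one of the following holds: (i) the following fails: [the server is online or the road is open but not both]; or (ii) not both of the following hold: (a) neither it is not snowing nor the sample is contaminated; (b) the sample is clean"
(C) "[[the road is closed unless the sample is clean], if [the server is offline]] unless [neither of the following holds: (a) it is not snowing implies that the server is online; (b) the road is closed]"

Let M = "the server is online" (True), Q = "the sample is contaminated" (True), U = "the road is closed" (False), V = "it is snowing" (False).

(A): In symbols: (M nor (Q -> U)) nor (V iff (not U -> M))

Q -> U = True -> False = False
M nor (Q -> U) = True nor False = False
not U = not False = True
not U -> M = True -> True = True
V iff (not U -> M) = False iff True = False
(M nor (Q -> U)) nor (V iff (not U -> M)) = False nor False = True
Hence (A) is true.

(B): In symbols: not (M xor not U) or ((not V nor Q) nand not Q)

not U = not False = True
M xor not U = True xor True = False
not (M xor not U) = not False = True
not V = not False = True
not V nor Q = True nor True = False
not Q = not True = False
(not V nor Q) nand not Q = False nand False = True
not (M xor not U) or ((not V nor Q) nand not Q) = True or True = True
Hence (B) is true.

(C): Formalization: (not M -> (U or not Q)) or ((not V -> M) nor U)

not M = not True = False
not Q = not True = False
U or not Q = False or False = False
not M -> (U or not Q) = False -> False = True
not V = not False = True
not V -> M = True -> True = True
(not V -> M) nor U = True nor False = False
(not M -> (U or not Q)) or ((not V -> M) nor U) = True or False = True
Hence (C) is true.

Count: 3.

3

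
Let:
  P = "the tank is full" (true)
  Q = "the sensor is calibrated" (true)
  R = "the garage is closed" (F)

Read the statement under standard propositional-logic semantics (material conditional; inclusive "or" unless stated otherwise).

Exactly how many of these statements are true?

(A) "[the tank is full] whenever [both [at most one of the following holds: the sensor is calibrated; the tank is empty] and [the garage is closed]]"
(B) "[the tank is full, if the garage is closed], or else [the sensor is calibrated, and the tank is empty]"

(A): Parsed as ((Q nand not P) and R) -> P

not P = not True = False
Q nand not P = True nand False = True
(Q nand not P) and R = True and False = False
((Q nand not P) and R) -> P = False -> True = True
So (A) is true.

(B): In symbols: (R -> P) or (Q and not P)

R -> P = False -> True = True
not P = not True = False
Q and not P = True and False = False
(R -> P) or (Q and not P) = True or False = True
Hence (B) is true.

2 of the 2 statements are true.

2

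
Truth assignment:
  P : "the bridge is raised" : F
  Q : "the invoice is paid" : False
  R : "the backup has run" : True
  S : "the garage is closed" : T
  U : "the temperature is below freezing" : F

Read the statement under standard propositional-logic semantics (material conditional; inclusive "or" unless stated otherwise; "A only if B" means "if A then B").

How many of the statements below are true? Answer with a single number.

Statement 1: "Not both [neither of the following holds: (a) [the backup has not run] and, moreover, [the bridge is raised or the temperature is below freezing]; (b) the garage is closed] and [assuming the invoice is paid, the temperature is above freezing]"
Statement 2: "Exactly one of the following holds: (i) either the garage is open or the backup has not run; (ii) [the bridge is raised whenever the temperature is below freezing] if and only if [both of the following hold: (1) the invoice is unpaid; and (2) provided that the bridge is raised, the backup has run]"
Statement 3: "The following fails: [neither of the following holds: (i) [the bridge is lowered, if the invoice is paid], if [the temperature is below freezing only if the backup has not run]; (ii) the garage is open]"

Statement 1: Parsed as ((not R and (P or U)) nor S) nand (Q -> not U)

not R = not True = False
P or U = False or False = False
not R and (P or U) = False and False = False
(not R and (P or U)) nor S = False nor True = False
not U = not False = True
Q -> not U = False -> True = True
((not R and (P or U)) nor S) nand (Q -> not U) = False nand True = True
Thus Statement 1 is true.

Statement 2: Parsed as (not S or not R) xor ((U -> P) iff (not Q and (P -> R)))

not S = not True = False
not R = not True = False
not S or not R = False or False = False
U -> P = False -> False = True
not Q = not False = True
P -> R = False -> True = True
not Q and (P -> R) = True and True = True
(U -> P) iff (not Q and (P -> R)) = True iff True = True
(not S or not R) xor ((U -> P) iff (not Q and (P -> R))) = False xor True = True
Thus Statement 2 is true.

Statement 3: Formalization: not (((U -> not R) -> (Q -> not P)) nor not S)

not R = not True = False
U -> not R = False -> False = True
not P = not False = True
Q -> not P = False -> True = True
(U -> not R) -> (Q -> not P) = True -> True = True
not S = not True = False
((U -> not R) -> (Q -> not P)) nor not S = True nor False = False
not (((U -> not R) -> (Q -> not P)) nor not S) = not False = True
So Statement 3 is true.

Count: 3.

3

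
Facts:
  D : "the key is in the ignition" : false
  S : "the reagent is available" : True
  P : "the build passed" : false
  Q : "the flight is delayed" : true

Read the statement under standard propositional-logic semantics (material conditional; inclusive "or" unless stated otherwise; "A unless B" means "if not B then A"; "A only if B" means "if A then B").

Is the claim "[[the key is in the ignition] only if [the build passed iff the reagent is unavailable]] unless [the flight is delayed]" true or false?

true

Formalization: (D → (P ↔ ¬S)) ∨ Q

¬S = ¬T = F
P ↔ ¬S = F ↔ F = T
D → (P ↔ ¬S) = F → T = T
(D → (P ↔ ¬S)) ∨ Q = T ∨ T = T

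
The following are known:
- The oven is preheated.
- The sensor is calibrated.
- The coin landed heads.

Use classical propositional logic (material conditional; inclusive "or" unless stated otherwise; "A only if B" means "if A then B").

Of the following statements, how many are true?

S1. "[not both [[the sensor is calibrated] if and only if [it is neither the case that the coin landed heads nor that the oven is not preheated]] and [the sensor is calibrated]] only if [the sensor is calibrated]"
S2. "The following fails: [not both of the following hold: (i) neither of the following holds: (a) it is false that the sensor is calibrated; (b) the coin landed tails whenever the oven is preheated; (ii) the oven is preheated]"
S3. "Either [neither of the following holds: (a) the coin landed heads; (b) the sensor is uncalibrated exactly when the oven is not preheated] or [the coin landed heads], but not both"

3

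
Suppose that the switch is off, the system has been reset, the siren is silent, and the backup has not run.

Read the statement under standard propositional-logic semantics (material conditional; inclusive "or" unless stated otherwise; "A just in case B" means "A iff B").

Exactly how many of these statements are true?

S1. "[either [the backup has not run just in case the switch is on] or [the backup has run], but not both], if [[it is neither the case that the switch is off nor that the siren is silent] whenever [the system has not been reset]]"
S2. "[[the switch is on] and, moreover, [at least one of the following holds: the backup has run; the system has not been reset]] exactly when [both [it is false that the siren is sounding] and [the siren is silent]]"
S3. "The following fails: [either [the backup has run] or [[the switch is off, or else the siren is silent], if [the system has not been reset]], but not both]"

Let Q = "the system has been reset" (T), P = "the switch is on" (F), R = "the siren is sounding" (F), S = "the backup has run" (F).

S1: In symbols: (¬Q → (¬P ↓ ¬R)) → ((¬S ↔ P) ⊕ S)

¬Q = ¬T = F
¬P = ¬F = T
¬R = ¬F = T
¬P ↓ ¬R = T ↓ T = F
¬Q → (¬P ↓ ¬R) = F → F = T
¬S = ¬F = T
¬S ↔ P = T ↔ F = F
(¬S ↔ P) ⊕ S = F ⊕ F = F
(¬Q → (¬P ↓ ¬R)) → ((¬S ↔ P) ⊕ S) = T → F = F
So S1 is false.

S2: In symbols: (P ∧ (S ∨ ¬Q)) ↔ (¬R ∧ ¬R)

¬Q = ¬T = F
S ∨ ¬Q = F ∨ F = F
P ∧ (S ∨ ¬Q) = F ∧ F = F
¬R = ¬F = T
¬R = ¬F = T
¬R ∧ ¬R = T ∧ T = T
(P ∧ (S ∨ ¬Q)) ↔ (¬R ∧ ¬R) = F ↔ T = F
Thus S2 is false.

S3: This is ¬(S ⊕ (¬Q → (¬P ∨ ¬R))).

¬Q = ¬T = F
¬P = ¬F = T
¬R = ¬F = T
¬P ∨ ¬R = T ∨ T = T
¬Q → (¬P ∨ ¬R) = F → T = T
S ⊕ (¬Q → (¬P ∨ ¬R)) = F ⊕ T = T
¬(S ⊕ (¬Q → (¬P ∨ ¬R))) = ¬T = F
So S3 is false.

0 of the 3 statements are true (none).

0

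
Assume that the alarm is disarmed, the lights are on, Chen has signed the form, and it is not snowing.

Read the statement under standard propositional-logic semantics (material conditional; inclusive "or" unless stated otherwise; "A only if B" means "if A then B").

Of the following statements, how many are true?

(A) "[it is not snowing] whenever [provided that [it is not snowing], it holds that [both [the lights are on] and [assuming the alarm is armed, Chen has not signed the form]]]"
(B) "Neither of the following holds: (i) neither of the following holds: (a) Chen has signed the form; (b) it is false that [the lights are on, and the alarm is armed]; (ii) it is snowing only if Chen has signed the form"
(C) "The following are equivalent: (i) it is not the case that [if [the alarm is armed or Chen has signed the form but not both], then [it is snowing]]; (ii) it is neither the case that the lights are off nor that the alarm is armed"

Let S = "it is snowing" (F), Q = "the lights are on" (T), P = "the alarm is armed" (F), R = "Chen has signed the form" (T).

(A): Formalization: (¬S → (Q ∧ (P → ¬R))) → ¬S

¬S = ¬F = T
¬R = ¬T = F
P → ¬R = F → F = T
Q ∧ (P → ¬R) = T ∧ T = T
¬S → (Q ∧ (P → ¬R)) = T → T = T
¬S = ¬F = T
(¬S → (Q ∧ (P → ¬R))) → ¬S = T → T = T
Thus (A) is true.

(B): Formalization: (R ↓ ¬(Q ∧ P)) ↓ (S → R)

Q ∧ P = T ∧ F = F
¬(Q ∧ P) = ¬F = T
R ↓ ¬(Q ∧ P) = T ↓ T = F
S → R = F → T = T
(R ↓ ¬(Q ∧ P)) ↓ (S → R) = F ↓ T = F
So (B) is false.

(C): Parsed as ¬((P ⊕ R) → S) ↔ (¬Q ↓ P)

P ⊕ R = F ⊕ T = T
(P ⊕ R) → S = T → F = F
¬((P ⊕ R) → S) = ¬F = T
¬Q = ¬T = F
¬Q ↓ P = F ↓ F = T
¬((P ⊕ R) → S) ↔ (¬Q ↓ P) = T ↔ T = T
Thus (C) is true.

True statements: 2.

2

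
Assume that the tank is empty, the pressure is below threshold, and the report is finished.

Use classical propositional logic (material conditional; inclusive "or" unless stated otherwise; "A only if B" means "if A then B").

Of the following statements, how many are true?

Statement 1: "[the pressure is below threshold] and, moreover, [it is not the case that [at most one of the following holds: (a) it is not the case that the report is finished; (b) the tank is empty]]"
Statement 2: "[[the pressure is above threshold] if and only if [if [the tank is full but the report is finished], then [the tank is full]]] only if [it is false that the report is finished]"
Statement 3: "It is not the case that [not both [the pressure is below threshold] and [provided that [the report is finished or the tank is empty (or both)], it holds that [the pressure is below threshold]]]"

Let Q = "the pressure is above threshold" (False), R = "the report is finished" (True), P = "the tank is full" (False).

Statement 1: In symbols: not Q and not (not R nand not P)

not Q = not False = True
not R = not True = False
not P = not False = True
not R nand not P = False nand True = True
not (not R nand not P) = not True = False
not Q and not (not R nand not P) = True and False = False
Hence Statement 1 is false.

Statement 2: This is (Q iff ((P and R) -> P)) -> not R.

P and R = False and True = False
(P and R) -> P = False -> False = True
Q iff ((P and R) -> P) = False iff True = False
not R = not True = False
(Q iff ((P and R) -> P)) -> not R = False -> False = True
Thus Statement 2 is true.

Statement 3: Formalization: not (not Q nand ((R or not P) -> not Q))

not Q = not False = True
not P = not False = True
R or not P = True or True = True
not Q = not False = True
(R or not P) -> not Q = True -> True = True
not Q nand ((R or not P) -> not Q) = True nand True = False
not (not Q nand ((R or not P) -> not Q)) = not False = True
Thus Statement 3 is true.

Count: 2.

2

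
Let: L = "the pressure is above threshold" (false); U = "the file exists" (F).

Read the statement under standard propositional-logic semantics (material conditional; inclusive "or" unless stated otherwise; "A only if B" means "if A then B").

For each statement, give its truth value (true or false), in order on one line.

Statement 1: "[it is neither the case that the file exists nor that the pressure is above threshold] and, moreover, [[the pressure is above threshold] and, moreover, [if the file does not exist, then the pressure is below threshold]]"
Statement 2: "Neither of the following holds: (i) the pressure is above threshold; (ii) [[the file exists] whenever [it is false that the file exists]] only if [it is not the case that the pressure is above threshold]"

Statement 1 false, Statement 2 false

Statement 1: In symbols: (U nor L) and (L and (not U -> not L))

U nor L = False nor False = True
not U = not False = True
not L = not False = True
not U -> not L = True -> True = True
L and (not U -> not L) = False and True = False
(U nor L) and (L and (not U -> not L)) = True and False = False
So Statement 1 is false.

Statement 2: This is L nor ((not U -> U) -> not L).

not U = not False = True
not U -> U = True -> False = False
not L = not False = True
(not U -> U) -> not L = False -> True = True
L nor ((not U -> U) -> not L) = False nor True = False
Hence Statement 2 is false.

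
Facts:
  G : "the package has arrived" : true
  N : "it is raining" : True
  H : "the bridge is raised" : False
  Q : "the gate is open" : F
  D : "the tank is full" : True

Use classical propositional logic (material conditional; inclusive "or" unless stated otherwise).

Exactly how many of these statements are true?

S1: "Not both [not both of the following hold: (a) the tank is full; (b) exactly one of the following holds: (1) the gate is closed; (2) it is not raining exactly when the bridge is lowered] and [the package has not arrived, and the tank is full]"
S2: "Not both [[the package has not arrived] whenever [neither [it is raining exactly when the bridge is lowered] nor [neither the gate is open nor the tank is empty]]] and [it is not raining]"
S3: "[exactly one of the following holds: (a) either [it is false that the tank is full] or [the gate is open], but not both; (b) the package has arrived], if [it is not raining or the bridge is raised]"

S1: Parsed as (D ↑ (¬Q ⊕ (¬N ↔ ¬H))) ↑ (¬G ∧ D)

¬Q = ¬F = T
¬N = ¬T = F
¬H = ¬F = T
¬N ↔ ¬H = F ↔ T = F
¬Q ⊕ (¬N ↔ ¬H) = T ⊕ F = T
D ↑ (¬Q ⊕ (¬N ↔ ¬H)) = T ↑ T = F
¬G = ¬T = F
¬G ∧ D = F ∧ T = F
(D ↑ (¬Q ⊕ (¬N ↔ ¬H))) ↑ (¬G ∧ D) = F ↑ F = T
Thus S1 is true.

S2: Formalization: (((N ↔ ¬H) ↓ (Q ↓ ¬D)) → ¬G) ↑ ¬N

¬H = ¬F = T
N ↔ ¬H = T ↔ T = T
¬D = ¬T = F
Q ↓ ¬D = F ↓ F = T
(N ↔ ¬H) ↓ (Q ↓ ¬D) = T ↓ T = F
¬G = ¬T = F
((N ↔ ¬H) ↓ (Q ↓ ¬D)) → ¬G = F → F = T
¬N = ¬T = F
(((N ↔ ¬H) ↓ (Q ↓ ¬D)) → ¬G) ↑ ¬N = T ↑ F = T
Hence S2 is true.

S3: Parsed as (¬N ∨ H) → ((¬D ⊕ Q) ⊕ G)

¬N = ¬T = F
¬N ∨ H = F ∨ F = F
¬D = ¬T = F
¬D ⊕ Q = F ⊕ F = F
(¬D ⊕ Q) ⊕ G = F ⊕ T = T
(¬N ∨ H) → ((¬D ⊕ Q) ⊕ G) = F → T = T
So S3 is true.

3 of the 3 statements are true (S1, S2, S3).

3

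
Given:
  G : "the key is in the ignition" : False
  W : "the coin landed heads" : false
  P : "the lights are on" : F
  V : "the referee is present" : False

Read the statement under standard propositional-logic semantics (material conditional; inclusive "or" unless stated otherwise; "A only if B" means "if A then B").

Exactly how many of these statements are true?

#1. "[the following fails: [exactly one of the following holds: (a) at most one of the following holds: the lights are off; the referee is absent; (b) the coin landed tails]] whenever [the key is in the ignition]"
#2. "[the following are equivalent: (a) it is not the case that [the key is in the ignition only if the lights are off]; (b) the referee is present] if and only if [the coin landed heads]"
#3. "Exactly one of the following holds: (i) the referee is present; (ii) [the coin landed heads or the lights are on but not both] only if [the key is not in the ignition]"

#1: Parsed as G -> ~((~P nand ~V) xor ~W)

~P = ~F = T
~V = ~F = T
~P nand ~V = T nand T = F
~W = ~F = T
(~P nand ~V) xor ~W = F xor T = T
~((~P nand ~V) xor ~W) = ~T = F
G -> ~((~P nand ~V) xor ~W) = F -> F = T
So #1 is true.

#2: Parsed as (~(G -> ~P) <-> V) <-> W

~P = ~F = T
G -> ~P = F -> T = T
~(G -> ~P) = ~T = F
~(G -> ~P) <-> V = F <-> F = T
(~(G -> ~P) <-> V) <-> W = T <-> F = F
Thus #2 is false.

#3: In symbols: V xor ((W xor P) -> ~G)

W xor P = F xor F = F
~G = ~F = T
(W xor P) -> ~G = F -> T = T
V xor ((W xor P) -> ~G) = F xor T = T
Thus #3 is true.

2 of the 3 statements are true.

2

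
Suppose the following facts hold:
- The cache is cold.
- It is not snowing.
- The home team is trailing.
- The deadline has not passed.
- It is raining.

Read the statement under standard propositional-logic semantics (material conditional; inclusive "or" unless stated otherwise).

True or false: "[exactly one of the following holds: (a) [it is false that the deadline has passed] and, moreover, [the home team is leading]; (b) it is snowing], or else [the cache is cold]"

True.

Let H = "the deadline has passed" (F), L = "the home team is leading" (F), N = "it is snowing" (F), D = "the cache is warm" (F).
In symbols: ((¬H ∧ L) ⊕ N) ∨ ¬D

¬H = ¬F = T
¬H ∧ L = T ∧ F = F
(¬H ∧ L) ⊕ N = F ⊕ F = F
¬D = ¬F = T
((¬H ∧ L) ⊕ N) ∨ ¬D = F ∨ T = T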